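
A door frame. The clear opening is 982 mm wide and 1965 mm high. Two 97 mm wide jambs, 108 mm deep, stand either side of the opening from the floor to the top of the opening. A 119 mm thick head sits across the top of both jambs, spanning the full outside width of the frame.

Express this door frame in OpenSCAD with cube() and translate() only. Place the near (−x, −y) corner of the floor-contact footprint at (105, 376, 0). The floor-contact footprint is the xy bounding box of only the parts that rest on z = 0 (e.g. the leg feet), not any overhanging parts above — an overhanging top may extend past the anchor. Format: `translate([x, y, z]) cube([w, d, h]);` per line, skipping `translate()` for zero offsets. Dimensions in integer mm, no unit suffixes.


translate([105, 376, 0]) cube([97, 108, 1965]);
translate([1184, 376, 0]) cube([97, 108, 1965]);
translate([105, 376, 1965]) cube([1176, 108, 119]);


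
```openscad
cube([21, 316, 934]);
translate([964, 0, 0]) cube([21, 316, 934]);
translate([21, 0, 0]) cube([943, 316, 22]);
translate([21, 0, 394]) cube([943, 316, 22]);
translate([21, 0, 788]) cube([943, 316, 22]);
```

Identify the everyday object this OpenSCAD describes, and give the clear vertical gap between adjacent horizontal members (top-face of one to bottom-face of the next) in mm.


A bookshelf. The clear shelf gap is 372 mm.

Two tall side panels with 3 horizontal boards between them — a bookshelf. The first two shelf undersides are at z = 0 and z = 394; with shelf thickness 22, the clear gap is 394 − 0 − 22 = 372 mm.


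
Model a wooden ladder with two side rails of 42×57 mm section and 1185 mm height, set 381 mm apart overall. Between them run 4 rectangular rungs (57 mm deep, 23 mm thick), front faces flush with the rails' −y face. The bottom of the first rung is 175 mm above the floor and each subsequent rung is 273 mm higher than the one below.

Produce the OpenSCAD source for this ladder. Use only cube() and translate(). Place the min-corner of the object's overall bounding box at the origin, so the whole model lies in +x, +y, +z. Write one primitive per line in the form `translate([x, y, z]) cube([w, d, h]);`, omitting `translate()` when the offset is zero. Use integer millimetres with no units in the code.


// rung span = 381 - 2*42 = 297
// rung[k] z = 175 + k*273
cube([42, 57, 1185]);
translate([339, 0, 0]) cube([42, 57, 1185]);
translate([42, 0, 175]) cube([297, 57, 23]);
translate([42, 0, 448]) cube([297, 57, 23]);
translate([42, 0, 721]) cube([297, 57, 23]);
translate([42, 0, 994]) cube([297, 57, 23]);


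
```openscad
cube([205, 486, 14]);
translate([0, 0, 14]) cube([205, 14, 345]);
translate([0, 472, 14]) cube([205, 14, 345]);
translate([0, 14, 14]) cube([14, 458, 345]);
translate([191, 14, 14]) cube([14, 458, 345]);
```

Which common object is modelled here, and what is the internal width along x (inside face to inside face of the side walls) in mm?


An open box. The internal width is 177 mm.

A 205×486 base slab with four walls standing on it — an open box. The base is 205 mm wide and the walls are 14 mm thick, so the internal width is 205 − 2 × 14 = 177 mm.


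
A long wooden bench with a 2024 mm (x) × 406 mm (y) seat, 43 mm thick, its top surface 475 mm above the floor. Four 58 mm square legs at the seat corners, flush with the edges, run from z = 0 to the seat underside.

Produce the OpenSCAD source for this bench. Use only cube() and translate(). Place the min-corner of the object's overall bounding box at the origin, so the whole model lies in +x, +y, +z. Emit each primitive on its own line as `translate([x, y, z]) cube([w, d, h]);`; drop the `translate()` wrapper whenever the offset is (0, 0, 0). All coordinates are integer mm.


// leg_h = 475 − 43 = 432
translate([0, 0, 432]) cube([2024, 406, 43]);
cube([58, 58, 432]);
translate([0, 348, 0]) cube([58, 58, 432]);
translate([1966, 0, 0]) cube([58, 58, 432]);
translate([1966, 348, 0]) cube([58, 58, 432]);


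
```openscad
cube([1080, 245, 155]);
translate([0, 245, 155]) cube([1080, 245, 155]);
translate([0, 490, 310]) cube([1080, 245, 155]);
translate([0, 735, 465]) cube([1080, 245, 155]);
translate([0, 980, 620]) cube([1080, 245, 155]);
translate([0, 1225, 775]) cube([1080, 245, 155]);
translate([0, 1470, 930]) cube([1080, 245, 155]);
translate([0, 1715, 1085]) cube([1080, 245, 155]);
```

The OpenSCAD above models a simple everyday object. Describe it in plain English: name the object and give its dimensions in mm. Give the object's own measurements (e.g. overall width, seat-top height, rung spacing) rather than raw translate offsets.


A straight staircase of 8 solid steps. Each step is 1080 mm wide (x), 245 mm deep (y, the going) and 155 mm tall (the rise). The first step rests on the floor; each subsequent step sits one going further in +y and one rise higher in +z, directly behind and above the previous step with no overlap.


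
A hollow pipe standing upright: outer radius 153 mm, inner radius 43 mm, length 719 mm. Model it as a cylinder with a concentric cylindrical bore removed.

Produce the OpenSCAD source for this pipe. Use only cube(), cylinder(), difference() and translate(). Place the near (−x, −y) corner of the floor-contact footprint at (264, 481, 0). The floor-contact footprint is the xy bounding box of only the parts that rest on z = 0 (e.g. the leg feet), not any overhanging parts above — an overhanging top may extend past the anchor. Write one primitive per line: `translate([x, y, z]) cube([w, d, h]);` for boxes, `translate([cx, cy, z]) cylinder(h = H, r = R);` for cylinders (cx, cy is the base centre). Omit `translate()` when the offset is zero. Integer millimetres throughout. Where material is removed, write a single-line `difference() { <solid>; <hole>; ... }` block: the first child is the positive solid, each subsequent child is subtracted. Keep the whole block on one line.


difference() { translate([417, 634, 0]) cylinder(h = 719, r = 153); translate([417, 634, 0]) cylinder(h = 719, r = 43); }


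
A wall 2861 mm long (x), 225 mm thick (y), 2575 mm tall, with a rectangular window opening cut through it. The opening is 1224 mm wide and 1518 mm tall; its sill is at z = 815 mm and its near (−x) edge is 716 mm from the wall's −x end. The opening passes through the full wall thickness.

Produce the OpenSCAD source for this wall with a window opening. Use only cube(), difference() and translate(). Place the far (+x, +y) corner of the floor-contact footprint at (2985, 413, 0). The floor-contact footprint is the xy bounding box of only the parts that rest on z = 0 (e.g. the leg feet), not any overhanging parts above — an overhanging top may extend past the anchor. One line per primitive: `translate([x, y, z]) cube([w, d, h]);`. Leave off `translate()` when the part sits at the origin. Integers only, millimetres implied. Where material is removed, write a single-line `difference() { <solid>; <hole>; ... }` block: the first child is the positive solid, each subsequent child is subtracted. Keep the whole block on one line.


difference() { translate([124, 188, 0]) cube([2861, 225, 2575]); translate([840, 188, 815]) cube([1224, 225, 1518]); }


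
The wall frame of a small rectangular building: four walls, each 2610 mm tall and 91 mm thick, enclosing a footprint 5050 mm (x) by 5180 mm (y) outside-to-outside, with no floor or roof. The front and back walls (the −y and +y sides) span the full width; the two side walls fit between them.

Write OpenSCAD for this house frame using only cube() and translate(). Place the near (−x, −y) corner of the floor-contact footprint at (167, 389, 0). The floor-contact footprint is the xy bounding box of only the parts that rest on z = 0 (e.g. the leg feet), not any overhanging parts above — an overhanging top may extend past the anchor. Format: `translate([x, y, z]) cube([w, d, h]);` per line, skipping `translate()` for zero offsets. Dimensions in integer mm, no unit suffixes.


translate([167, 389, 0]) cube([5050, 91, 2610]);
translate([167, 5478, 0]) cube([5050, 91, 2610]);
translate([167, 480, 0]) cube([91, 4998, 2610]);
translate([5126, 480, 0]) cube([91, 4998, 2610]);


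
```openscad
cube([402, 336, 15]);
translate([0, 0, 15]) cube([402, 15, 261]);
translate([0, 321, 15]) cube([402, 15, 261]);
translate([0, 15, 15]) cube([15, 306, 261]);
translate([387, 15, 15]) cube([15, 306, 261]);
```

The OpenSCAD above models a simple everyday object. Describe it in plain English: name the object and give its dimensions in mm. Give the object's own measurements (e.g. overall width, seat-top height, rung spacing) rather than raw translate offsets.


An open-topped rectangular box: outside dimensions 402×336×276 mm, with a uniform wall and base thickness of 15 mm. The base is a full 402×336 slab on the floor; four walls sit on top of the base. The front and back walls (the −y and +y sides) span the full width; the two side walls fit between them.


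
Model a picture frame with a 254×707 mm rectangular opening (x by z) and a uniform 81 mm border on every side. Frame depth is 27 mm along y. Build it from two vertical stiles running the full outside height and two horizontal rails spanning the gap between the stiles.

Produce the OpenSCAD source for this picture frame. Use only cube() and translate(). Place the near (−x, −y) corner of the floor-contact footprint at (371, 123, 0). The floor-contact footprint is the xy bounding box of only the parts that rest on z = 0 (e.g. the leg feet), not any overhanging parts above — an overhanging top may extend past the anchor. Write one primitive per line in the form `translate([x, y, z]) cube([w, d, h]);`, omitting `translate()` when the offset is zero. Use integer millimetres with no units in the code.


translate([371, 123, 0]) cube([81, 27, 869]);
translate([706, 123, 0]) cube([81, 27, 869]);
translate([452, 123, 0]) cube([254, 27, 81]);
translate([452, 123, 788]) cube([254, 27, 81]);


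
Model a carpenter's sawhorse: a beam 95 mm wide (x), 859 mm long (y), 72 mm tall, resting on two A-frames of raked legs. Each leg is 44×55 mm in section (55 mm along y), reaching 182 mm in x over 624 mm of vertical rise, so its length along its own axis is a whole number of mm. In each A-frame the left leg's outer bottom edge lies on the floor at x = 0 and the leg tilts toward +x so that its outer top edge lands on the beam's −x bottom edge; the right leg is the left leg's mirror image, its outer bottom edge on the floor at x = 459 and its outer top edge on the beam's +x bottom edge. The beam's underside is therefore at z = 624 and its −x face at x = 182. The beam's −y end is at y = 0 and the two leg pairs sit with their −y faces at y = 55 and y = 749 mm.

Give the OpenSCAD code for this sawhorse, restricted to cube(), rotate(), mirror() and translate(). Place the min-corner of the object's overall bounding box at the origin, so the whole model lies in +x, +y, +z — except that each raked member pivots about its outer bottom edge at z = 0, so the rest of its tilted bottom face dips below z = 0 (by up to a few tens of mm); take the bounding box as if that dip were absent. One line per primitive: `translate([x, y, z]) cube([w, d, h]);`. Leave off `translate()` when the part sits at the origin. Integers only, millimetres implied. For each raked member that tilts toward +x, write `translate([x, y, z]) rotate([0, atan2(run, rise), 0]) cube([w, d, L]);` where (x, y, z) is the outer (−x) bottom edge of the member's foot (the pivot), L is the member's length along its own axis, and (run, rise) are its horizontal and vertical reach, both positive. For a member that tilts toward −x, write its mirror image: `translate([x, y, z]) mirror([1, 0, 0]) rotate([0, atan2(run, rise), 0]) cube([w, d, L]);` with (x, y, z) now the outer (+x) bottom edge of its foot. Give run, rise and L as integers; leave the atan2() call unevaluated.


// leg length = √(182² + 624²) = 650
// right-leg outer foot x = 2·182 + 95 = 459
// beam min-corner = (182, 0, 624)
translate([182, 0, 624]) cube([95, 859, 72]);
translate([0, 55, 0]) rotate([0, atan2(182, 624), 0]) cube([44, 55, 650]);
translate([459, 55, 0]) mirror([1, 0, 0]) rotate([0, atan2(182, 624), 0]) cube([44, 55, 650]);
translate([0, 749, 0]) rotate([0, atan2(182, 624), 0]) cube([44, 55, 650]);
translate([459, 749, 0]) mirror([1, 0, 0]) rotate([0, atan2(182, 624), 0]) cube([44, 55, 650]);


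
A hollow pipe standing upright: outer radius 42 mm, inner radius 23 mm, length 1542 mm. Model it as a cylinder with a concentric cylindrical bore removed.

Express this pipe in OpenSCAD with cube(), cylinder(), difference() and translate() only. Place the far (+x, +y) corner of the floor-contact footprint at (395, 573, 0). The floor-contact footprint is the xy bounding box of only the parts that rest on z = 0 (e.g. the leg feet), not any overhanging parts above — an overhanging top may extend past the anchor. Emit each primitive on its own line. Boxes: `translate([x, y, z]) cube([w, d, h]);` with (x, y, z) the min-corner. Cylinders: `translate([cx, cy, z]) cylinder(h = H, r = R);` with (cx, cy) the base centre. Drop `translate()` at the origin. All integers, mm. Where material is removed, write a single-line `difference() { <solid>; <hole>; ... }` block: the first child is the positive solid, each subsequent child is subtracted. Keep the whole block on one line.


difference() { translate([353, 531, 0]) cylinder(h = 1542, r = 42); translate([353, 531, 0]) cylinder(h = 1542, r = 23); }


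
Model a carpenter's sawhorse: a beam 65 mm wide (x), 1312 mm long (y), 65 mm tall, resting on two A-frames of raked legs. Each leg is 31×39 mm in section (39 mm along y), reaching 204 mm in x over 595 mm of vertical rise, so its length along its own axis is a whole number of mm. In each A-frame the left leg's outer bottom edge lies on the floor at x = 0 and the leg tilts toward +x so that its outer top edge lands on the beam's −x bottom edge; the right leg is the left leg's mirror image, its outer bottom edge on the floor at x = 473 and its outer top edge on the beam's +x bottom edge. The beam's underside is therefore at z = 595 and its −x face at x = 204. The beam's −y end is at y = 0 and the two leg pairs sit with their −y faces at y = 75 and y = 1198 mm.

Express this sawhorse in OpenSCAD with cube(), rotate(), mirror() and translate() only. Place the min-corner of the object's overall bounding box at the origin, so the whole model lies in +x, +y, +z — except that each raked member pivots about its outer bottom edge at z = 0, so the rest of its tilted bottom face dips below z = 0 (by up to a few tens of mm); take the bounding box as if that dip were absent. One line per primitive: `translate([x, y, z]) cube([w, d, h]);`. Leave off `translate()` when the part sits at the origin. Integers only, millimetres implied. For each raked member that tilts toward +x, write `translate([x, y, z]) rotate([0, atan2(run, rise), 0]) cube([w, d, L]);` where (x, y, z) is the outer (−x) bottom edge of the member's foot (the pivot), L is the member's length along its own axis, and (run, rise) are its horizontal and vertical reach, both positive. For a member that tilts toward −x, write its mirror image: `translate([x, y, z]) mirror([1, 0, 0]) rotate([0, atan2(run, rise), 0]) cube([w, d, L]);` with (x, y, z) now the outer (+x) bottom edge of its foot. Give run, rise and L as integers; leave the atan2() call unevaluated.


translate([204, 0, 595]) cube([65, 1312, 65]);
translate([0, 75, 0]) rotate([0, atan2(204, 595), 0]) cube([31, 39, 629]);
translate([473, 75, 0]) mirror([1, 0, 0]) rotate([0, atan2(204, 595), 0]) cube([31, 39, 629]);
translate([0, 1198, 0]) rotate([0, atan2(204, 595), 0]) cube([31, 39, 629]);
translate([473, 1198, 0]) mirror([1, 0, 0]) rotate([0, atan2(204, 595), 0]) cube([31, 39, 629]);


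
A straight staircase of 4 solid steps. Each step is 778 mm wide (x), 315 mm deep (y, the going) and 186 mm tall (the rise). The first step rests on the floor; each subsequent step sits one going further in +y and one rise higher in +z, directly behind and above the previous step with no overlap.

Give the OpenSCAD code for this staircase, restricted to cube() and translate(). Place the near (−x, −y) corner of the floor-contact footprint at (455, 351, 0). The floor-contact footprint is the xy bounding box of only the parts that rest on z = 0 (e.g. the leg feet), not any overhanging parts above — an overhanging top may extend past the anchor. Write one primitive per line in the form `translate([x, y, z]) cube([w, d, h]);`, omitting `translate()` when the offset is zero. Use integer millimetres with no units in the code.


translate([455, 351, 0]) cube([778, 315, 186]);
translate([455, 666, 186]) cube([778, 315, 186]);
translate([455, 981, 372]) cube([778, 315, 186]);
translate([455, 1296, 558]) cube([778, 315, 186]);


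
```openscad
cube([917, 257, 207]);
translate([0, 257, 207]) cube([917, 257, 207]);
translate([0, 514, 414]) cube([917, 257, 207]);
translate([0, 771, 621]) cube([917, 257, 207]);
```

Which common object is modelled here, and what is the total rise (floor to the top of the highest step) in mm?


A staircase. The total rise is 828 mm.

4 identical blocks, each offset up and back from the previous — a staircase. Each step is 207 mm tall and there are 4 of them, so the total rise is 4 × 207 = 828 mm.


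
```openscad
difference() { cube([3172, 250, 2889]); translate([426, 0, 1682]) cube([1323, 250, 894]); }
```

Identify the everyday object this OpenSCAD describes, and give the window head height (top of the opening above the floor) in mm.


A wall with a window opening. The window head height is 2576 mm.

A wall with a rectangular opening subtracted — a window. Sill at z = 1682, opening 894 mm tall, so the head is at 1682 + 894 = 2576 mm.


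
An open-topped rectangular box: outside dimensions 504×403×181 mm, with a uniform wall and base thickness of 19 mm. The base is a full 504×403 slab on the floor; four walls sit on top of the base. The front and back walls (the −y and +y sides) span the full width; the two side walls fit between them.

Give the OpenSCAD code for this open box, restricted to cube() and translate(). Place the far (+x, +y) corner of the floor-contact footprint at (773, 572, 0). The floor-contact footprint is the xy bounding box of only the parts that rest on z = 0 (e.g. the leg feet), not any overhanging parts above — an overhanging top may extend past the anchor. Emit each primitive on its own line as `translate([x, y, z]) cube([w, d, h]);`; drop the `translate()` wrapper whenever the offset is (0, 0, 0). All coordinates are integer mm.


translate([269, 169, 0]) cube([504, 403, 19]);
translate([269, 169, 19]) cube([504, 19, 162]);
translate([269, 553, 19]) cube([504, 19, 162]);
translate([269, 188, 19]) cube([19, 365, 162]);
translate([754, 188, 19]) cube([19, 365, 162]);


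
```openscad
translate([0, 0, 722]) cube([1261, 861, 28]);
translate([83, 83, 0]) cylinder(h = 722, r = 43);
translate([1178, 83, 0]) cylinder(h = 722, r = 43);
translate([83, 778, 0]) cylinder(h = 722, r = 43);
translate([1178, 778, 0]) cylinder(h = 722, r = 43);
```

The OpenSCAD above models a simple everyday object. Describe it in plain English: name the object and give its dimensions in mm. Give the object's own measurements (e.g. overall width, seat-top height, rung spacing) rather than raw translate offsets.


A table: top 1261 mm (x) × 861 mm (y), 28 mm thick, upper face at z = 750 mm, on four round legs of 86 mm diameter, each leg's bounding box inset 40 mm from the nearest pair of top edges from z = 0 to the bottom of the top.


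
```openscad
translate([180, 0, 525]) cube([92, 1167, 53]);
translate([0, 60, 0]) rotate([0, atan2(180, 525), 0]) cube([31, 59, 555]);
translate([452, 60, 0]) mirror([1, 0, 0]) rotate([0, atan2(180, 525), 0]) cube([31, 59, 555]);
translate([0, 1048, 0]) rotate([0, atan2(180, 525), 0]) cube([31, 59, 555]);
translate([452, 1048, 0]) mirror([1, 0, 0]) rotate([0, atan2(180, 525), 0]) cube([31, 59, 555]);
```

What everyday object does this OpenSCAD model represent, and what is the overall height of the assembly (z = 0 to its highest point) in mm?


A sawhorse. The overall height is 578 mm.

A beam across two mirrored pairs of raked legs — a sawhorse. The beam's underside is at z = 525 (matching the legs' vertical rise in atan2(180, 525)) and the beam is 53 mm tall, so its top is at 525 + 53 = 578 mm. The raked legs top out at the beam's underside, so that is the highest point.


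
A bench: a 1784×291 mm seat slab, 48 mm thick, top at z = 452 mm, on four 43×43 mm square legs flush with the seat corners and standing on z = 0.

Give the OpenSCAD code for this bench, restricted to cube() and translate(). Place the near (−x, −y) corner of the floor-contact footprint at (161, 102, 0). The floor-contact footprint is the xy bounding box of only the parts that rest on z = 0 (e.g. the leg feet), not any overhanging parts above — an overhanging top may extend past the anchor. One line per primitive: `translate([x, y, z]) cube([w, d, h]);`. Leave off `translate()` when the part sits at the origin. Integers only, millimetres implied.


translate([161, 102, 404]) cube([1784, 291, 48]);
translate([161, 102, 0]) cube([43, 43, 404]);
translate([161, 350, 0]) cube([43, 43, 404]);
translate([1902, 102, 0]) cube([43, 43, 404]);
translate([1902, 350, 0]) cube([43, 43, 404]);


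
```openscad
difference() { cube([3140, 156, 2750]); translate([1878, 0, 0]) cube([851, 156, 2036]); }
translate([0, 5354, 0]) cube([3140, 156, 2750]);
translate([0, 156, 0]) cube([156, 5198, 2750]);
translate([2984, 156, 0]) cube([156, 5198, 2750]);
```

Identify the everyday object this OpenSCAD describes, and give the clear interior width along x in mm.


A single room. The interior width is 2828 mm.

Four walls enclosing a rectangle with a door in the front wall — a room. Outside width 3140 minus two 156 mm walls gives 2828 mm.


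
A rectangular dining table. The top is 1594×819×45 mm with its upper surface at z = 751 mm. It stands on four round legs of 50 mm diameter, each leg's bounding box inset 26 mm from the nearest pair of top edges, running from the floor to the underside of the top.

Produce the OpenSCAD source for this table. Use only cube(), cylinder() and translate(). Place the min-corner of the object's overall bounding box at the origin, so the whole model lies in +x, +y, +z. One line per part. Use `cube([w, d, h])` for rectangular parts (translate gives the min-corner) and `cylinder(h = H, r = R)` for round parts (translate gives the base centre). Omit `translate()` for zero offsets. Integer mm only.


// leg_h = 751 - 45 = 706
translate([0, 0, 706]) cube([1594, 819, 45]);
translate([51, 51, 0]) cylinder(h = 706, r = 25);
translate([1543, 51, 0]) cylinder(h = 706, r = 25);
translate([51, 768, 0]) cylinder(h = 706, r = 25);
translate([1543, 768, 0]) cylinder(h = 706, r = 25);


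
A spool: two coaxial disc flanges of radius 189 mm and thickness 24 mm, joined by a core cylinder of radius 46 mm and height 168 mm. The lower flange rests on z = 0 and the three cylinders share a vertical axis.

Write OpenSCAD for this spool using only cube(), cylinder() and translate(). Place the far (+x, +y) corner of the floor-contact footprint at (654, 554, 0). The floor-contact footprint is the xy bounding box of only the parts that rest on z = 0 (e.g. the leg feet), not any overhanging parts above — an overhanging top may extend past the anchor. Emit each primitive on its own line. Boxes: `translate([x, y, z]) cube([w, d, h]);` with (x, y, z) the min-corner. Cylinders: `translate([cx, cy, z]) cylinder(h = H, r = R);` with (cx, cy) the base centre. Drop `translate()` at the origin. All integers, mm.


translate([465, 365, 0]) cylinder(h = 24, r = 189);
translate([465, 365, 24]) cylinder(h = 168, r = 46);
translate([465, 365, 192]) cylinder(h = 24, r = 189);


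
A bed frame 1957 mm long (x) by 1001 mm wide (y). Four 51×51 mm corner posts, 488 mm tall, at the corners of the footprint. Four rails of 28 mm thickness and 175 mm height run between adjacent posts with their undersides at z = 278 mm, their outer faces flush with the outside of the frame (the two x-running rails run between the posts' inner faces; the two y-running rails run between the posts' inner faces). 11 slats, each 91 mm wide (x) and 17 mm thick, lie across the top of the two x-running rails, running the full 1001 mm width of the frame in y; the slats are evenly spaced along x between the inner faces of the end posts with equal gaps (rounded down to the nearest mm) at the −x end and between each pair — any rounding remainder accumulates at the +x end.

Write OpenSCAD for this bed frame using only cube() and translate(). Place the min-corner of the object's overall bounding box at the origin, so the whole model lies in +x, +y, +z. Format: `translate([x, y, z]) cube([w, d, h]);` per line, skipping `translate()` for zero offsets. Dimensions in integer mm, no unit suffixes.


cube([51, 51, 488]);
translate([0, 950, 0]) cube([51, 51, 488]);
translate([1906, 0, 0]) cube([51, 51, 488]);
translate([1906, 950, 0]) cube([51, 51, 488]);
translate([51, 0, 278]) cube([1855, 28, 175]);
translate([51, 973, 278]) cube([1855, 28, 175]);
translate([0, 51, 278]) cube([28, 899, 175]);
translate([1929, 51, 278]) cube([28, 899, 175]);
translate([122, 0, 453]) cube([91, 1001, 17]);
translate([284, 0, 453]) cube([91, 1001, 17]);
translate([446, 0, 453]) cube([91, 1001, 17]);
translate([608, 0, 453]) cube([91, 1001, 17]);
translate([770, 0, 453]) cube([91, 1001, 17]);
translate([932, 0, 453]) cube([91, 1001, 17]);
translate([1094, 0, 453]) cube([91, 1001, 17]);
translate([1256, 0, 453]) cube([91, 1001, 17]);
translate([1418, 0, 453]) cube([91, 1001, 17]);
translate([1580, 0, 453]) cube([91, 1001, 17]);
translate([1742, 0, 453]) cube([91, 1001, 17]);


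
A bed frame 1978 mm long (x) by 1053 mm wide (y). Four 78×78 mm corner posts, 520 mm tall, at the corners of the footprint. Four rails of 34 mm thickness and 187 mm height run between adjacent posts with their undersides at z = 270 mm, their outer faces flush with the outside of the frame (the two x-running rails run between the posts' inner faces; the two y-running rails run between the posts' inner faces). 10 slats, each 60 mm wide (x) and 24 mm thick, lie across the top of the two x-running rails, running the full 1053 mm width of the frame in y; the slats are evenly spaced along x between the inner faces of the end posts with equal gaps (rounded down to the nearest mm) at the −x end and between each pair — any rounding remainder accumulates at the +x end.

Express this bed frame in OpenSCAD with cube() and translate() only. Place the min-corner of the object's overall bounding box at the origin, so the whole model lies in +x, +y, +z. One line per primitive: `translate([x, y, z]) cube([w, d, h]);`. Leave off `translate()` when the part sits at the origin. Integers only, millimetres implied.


cube([78, 78, 520]);
translate([0, 975, 0]) cube([78, 78, 520]);
translate([1900, 0, 0]) cube([78, 78, 520]);
translate([1900, 975, 0]) cube([78, 78, 520]);
translate([78, 0, 270]) cube([1822, 34, 187]);
translate([78, 1019, 270]) cube([1822, 34, 187]);
translate([0, 78, 270]) cube([34, 897, 187]);
translate([1944, 78, 270]) cube([34, 897, 187]);
translate([189, 0, 457]) cube([60, 1053, 24]);
translate([360, 0, 457]) cube([60, 1053, 24]);
translate([531, 0, 457]) cube([60, 1053, 24]);
translate([702, 0, 457]) cube([60, 1053, 24]);
translate([873, 0, 457]) cube([60, 1053, 24]);
translate([1044, 0, 457]) cube([60, 1053, 24]);
translate([1215, 0, 457]) cube([60, 1053, 24]);
translate([1386, 0, 457]) cube([60, 1053, 24]);
translate([1557, 0, 457]) cube([60, 1053, 24]);
translate([1728, 0, 457]) cube([60, 1053, 24]);


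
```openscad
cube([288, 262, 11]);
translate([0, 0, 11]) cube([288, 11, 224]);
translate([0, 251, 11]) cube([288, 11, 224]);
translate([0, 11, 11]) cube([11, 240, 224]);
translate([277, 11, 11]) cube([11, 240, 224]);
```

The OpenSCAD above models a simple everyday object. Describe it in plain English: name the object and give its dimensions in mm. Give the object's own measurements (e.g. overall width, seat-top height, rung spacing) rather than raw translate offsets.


An open-topped rectangular box: outside dimensions 288×262×235 mm, with a uniform wall and base thickness of 11 mm. The base is a full 288×262 slab on the floor; four walls sit on top of the base. The front and back walls (the −y and +y sides) span the full width; the two side walls fit between them.


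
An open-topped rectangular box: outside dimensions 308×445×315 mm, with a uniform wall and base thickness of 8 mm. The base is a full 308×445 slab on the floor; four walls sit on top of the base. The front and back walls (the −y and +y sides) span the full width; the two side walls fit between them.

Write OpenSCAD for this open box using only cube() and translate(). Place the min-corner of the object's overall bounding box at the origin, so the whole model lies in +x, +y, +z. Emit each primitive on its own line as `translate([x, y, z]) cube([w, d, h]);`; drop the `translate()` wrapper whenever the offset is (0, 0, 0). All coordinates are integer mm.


cube([308, 445, 8]);
translate([0, 0, 8]) cube([308, 8, 307]);
translate([0, 437, 8]) cube([308, 8, 307]);
translate([0, 8, 8]) cube([8, 429, 307]);
translate([300, 8, 8]) cube([8, 429, 307]);


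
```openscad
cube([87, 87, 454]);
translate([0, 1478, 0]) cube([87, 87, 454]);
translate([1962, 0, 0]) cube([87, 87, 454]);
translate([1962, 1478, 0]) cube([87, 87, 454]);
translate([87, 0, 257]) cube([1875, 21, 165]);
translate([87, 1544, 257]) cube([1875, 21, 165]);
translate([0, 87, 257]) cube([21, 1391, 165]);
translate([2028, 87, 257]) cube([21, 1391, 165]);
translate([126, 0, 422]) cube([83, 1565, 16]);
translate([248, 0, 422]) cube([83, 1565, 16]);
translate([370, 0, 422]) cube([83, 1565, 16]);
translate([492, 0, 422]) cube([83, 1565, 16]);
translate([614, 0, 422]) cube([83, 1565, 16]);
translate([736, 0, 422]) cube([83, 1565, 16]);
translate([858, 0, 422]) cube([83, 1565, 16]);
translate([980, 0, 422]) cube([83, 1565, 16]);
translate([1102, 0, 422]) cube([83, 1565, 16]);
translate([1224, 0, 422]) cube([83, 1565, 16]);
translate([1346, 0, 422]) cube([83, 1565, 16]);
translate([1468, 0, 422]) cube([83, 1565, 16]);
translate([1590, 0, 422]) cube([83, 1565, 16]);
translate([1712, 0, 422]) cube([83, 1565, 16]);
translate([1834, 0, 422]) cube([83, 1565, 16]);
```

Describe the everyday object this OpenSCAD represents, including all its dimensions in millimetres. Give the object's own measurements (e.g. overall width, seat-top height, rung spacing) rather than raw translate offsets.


A bed frame 2049 mm long (x) by 1565 mm wide (y). Four 87×87 mm corner posts, 454 mm tall, at the corners of the footprint. Four rails of 21 mm thickness and 165 mm height run between adjacent posts with their undersides at z = 257 mm, their outer faces flush with the outside of the frame (the two x-running rails run between the posts' inner faces; the two y-running rails run between the posts' inner faces). 15 slats, each 83 mm wide (x) and 16 mm thick, lie across the top of the two x-running rails, running the full 1565 mm width of the frame in y; along x they sit between the end posts with a 39 mm gap after the −x posts and between neighbouring slats, leaving 45 mm before the +x posts.


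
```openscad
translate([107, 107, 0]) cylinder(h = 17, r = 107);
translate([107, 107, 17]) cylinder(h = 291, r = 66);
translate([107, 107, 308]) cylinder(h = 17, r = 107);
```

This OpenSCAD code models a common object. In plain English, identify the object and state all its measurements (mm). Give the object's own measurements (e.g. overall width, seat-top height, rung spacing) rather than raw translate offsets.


A spool: two coaxial disc flanges of radius 107 mm and thickness 17 mm, joined by a core cylinder of radius 66 mm and height 291 mm. The lower flange rests on z = 0 and the three cylinders share a vertical axis.


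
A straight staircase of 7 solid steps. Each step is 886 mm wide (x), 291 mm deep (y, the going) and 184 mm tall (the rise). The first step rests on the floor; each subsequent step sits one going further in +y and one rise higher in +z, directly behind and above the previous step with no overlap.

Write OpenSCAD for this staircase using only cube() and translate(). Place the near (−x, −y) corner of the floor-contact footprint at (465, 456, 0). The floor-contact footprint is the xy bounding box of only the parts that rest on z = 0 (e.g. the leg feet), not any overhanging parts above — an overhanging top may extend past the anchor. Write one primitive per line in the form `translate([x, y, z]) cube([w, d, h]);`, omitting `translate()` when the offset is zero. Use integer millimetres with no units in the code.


translate([465, 456, 0]) cube([886, 291, 184]);
translate([465, 747, 184]) cube([886, 291, 184]);
translate([465, 1038, 368]) cube([886, 291, 184]);
translate([465, 1329, 552]) cube([886, 291, 184]);
translate([465, 1620, 736]) cube([886, 291, 184]);
translate([465, 1911, 920]) cube([886, 291, 184]);
translate([465, 2202, 1104]) cube([886, 291, 184]);


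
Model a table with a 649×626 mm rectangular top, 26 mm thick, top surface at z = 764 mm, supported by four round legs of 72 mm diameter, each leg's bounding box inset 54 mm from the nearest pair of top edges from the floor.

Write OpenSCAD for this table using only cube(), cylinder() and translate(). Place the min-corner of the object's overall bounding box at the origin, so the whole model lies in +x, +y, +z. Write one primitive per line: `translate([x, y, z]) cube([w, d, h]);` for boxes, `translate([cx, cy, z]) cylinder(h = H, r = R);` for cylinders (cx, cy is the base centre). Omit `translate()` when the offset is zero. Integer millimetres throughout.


translate([0, 0, 738]) cube([649, 626, 26]);
translate([90, 90, 0]) cylinder(h = 738, r = 36);
translate([559, 90, 0]) cylinder(h = 738, r = 36);
translate([90, 536, 0]) cylinder(h = 738, r = 36);
translate([559, 536, 0]) cylinder(h = 738, r = 36);


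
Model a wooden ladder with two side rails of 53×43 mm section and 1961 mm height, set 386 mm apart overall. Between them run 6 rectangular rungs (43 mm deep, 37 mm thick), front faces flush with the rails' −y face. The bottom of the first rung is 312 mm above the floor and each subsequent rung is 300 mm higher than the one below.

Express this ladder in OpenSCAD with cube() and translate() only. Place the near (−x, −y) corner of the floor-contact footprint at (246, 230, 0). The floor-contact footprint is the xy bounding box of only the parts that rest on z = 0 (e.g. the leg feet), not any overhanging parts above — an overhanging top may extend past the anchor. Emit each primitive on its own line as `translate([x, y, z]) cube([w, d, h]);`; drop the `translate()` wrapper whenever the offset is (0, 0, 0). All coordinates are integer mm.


translate([246, 230, 0]) cube([53, 43, 1961]);
translate([579, 230, 0]) cube([53, 43, 1961]);
translate([299, 230, 312]) cube([280, 43, 37]);
translate([299, 230, 612]) cube([280, 43, 37]);
translate([299, 230, 912]) cube([280, 43, 37]);
translate([299, 230, 1212]) cube([280, 43, 37]);
translate([299, 230, 1512]) cube([280, 43, 37]);
translate([299, 230, 1812]) cube([280, 43, 37]);


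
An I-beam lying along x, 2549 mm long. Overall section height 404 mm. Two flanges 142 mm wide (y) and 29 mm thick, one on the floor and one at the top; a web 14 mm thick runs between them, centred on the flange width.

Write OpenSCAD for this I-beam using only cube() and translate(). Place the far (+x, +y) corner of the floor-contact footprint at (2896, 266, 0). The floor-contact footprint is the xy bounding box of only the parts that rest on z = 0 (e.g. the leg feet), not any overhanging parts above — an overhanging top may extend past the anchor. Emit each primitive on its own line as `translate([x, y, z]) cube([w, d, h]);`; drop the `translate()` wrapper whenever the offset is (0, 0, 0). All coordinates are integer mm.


translate([347, 124, 0]) cube([2549, 142, 29]);
translate([347, 188, 29]) cube([2549, 14, 346]);
translate([347, 124, 375]) cube([2549, 142, 29]);


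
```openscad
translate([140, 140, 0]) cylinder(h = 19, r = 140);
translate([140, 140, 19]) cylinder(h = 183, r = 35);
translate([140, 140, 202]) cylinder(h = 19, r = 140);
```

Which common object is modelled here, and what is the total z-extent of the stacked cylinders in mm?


A spool. The overall height is 221 mm.

Three coaxial cylinders, large–small–large — a spool. Two 19 mm flanges and a 183 mm core give 19 + 183 + 19 = 221 mm.


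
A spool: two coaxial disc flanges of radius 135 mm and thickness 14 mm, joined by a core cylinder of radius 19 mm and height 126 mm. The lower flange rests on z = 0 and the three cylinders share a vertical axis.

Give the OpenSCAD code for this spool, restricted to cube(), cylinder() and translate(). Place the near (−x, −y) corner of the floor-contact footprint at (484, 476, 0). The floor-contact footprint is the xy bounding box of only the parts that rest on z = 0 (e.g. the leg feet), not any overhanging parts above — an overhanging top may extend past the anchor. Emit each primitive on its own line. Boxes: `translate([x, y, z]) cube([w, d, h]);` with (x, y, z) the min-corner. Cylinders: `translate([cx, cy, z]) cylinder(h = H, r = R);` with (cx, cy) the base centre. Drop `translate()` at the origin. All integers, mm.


translate([619, 611, 0]) cylinder(h = 14, r = 135);
translate([619, 611, 14]) cylinder(h = 126, r = 19);
translate([619, 611, 140]) cylinder(h = 14, r = 135);


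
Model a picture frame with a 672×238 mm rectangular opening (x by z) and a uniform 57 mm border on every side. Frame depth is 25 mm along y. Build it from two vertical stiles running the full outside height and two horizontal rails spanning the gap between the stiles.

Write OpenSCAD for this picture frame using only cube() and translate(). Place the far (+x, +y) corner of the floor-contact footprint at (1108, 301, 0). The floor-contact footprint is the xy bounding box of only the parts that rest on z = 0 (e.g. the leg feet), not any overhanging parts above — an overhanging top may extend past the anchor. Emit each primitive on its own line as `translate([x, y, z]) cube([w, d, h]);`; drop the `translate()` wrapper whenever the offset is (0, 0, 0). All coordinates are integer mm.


translate([322, 276, 0]) cube([57, 25, 352]);
translate([1051, 276, 0]) cube([57, 25, 352]);
translate([379, 276, 0]) cube([672, 25, 57]);
translate([379, 276, 295]) cube([672, 25, 57]);


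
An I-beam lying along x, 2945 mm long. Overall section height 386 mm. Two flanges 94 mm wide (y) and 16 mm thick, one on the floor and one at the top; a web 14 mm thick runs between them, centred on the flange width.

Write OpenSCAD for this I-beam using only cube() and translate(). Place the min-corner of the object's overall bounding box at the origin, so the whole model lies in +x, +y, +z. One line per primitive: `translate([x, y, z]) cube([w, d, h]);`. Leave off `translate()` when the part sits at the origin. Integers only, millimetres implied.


cube([2945, 94, 16]);
translate([0, 40, 16]) cube([2945, 14, 354]);
translate([0, 0, 370]) cube([2945, 94, 16]);


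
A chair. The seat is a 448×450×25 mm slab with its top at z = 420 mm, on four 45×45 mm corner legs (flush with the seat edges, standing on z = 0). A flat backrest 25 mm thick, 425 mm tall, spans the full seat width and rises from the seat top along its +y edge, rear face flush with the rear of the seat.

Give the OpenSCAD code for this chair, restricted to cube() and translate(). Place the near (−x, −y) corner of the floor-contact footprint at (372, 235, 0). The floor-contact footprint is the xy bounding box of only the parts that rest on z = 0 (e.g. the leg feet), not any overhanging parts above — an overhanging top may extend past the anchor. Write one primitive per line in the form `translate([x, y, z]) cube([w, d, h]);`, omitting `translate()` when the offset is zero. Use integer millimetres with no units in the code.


translate([372, 235, 395]) cube([448, 450, 25]);
translate([372, 235, 0]) cube([45, 45, 395]);
translate([775, 235, 0]) cube([45, 45, 395]);
translate([372, 640, 0]) cube([45, 45, 395]);
translate([775, 640, 0]) cube([45, 45, 395]);
translate([372, 660, 420]) cube([448, 25, 425]);
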